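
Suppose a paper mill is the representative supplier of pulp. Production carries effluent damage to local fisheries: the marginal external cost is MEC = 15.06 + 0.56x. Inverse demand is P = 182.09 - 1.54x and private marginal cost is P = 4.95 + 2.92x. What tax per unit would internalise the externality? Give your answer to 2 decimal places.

tax = 33.14 per unit

Social marginal cost = private MC + MEC = 20.01 + 3.48x.
Set SMC = demand: 20.01 + 3.48x = 182.09 - 1.54x → x* = 32.2869.
The Pigouvian tax equals MEC at x*: 15.06 + 0.56×32.2869 = 33.1407.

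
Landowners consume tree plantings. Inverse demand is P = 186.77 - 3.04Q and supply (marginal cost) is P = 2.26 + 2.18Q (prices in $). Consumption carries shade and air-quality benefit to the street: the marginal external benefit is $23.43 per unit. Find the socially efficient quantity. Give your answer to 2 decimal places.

Social marginal benefit = demand + MEB = 210.20 - 3.04Q.
Set SMB = MC: 210.20 - 3.04Q = 2.26 + 2.18Q → Q* = 39.8352.

Q* = 39.84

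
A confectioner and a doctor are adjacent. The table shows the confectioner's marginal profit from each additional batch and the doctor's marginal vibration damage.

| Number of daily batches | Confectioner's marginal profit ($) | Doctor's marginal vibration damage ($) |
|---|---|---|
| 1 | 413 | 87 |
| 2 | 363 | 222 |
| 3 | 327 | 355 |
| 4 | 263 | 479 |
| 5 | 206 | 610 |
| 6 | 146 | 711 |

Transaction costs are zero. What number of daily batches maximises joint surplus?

2

Bargaining reaches the level where marginal profit last exceeds marginal vibration damage.
That holds through level 2 (363 ≥ 222) but not at 3 (327 < 355).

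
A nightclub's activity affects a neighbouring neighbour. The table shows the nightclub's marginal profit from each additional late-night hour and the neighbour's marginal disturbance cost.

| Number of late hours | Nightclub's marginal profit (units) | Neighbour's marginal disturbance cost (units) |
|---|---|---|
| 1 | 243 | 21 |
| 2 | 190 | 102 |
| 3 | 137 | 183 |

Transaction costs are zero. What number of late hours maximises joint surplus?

2

Bargaining reaches the level where marginal profit last exceeds marginal disturbance cost.
That holds through level 2 (190 ≥ 102) but not at 3 (137 < 183).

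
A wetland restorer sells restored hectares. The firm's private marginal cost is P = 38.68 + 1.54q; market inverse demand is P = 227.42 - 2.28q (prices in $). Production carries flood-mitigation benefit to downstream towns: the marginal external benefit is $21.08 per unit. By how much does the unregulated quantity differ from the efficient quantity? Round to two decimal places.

Market equilibrium (private): 38.68 + 1.54q = 227.42 - 2.28q → q_m = 49.4084.
Social marginal cost = private MC − MEB = 17.60 + 1.54q.
Set SMC = demand: 17.60 + 1.54q = 227.42 - 2.28q → q* = 54.9267.
Gap = |49.4084 − 54.9267| = 5.5183.

5.52 units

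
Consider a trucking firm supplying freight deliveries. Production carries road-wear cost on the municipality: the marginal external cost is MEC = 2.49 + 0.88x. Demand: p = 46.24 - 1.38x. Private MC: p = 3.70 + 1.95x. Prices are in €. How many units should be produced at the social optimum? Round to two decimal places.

x* = 9.51

Social marginal cost = private MC + MEC = 6.19 + 2.83x.
Set SMC = demand: 6.19 + 2.83x = 46.24 - 1.38x → x* = 9.5131.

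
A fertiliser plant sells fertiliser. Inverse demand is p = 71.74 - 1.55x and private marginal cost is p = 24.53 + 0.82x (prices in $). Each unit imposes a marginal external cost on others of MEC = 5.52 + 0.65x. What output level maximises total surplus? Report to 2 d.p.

Social marginal cost = private MC + MEC = 30.05 + 1.47x.
Set SMC = demand: 30.05 + 1.47x = 71.74 - 1.55x → x* = 13.8046.

x* = 13.80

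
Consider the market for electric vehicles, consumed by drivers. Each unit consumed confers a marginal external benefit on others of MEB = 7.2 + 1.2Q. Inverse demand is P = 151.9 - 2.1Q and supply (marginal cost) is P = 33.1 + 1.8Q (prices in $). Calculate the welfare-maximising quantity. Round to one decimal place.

Social marginal benefit = demand + MEB = 159.1 - 0.9Q.
Set SMB = MC: 159.1 - 0.9Q = 33.1 + 1.8Q → Q* = 46.6667.

Q* = 46.7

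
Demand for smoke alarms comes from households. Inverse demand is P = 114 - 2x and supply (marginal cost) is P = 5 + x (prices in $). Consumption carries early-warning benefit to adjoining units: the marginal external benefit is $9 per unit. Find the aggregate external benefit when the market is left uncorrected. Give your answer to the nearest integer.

Market equilibrium (private): 5 + x = 114 - 2x → x_m = 36.3333.
Total external benefit = MEB × x_m = 9 × 36.3333 = 326.9997.

$327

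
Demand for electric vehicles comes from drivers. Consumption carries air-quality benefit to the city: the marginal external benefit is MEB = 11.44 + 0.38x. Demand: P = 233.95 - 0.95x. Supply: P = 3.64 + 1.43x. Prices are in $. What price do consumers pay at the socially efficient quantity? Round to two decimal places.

P = $119.12

Social marginal benefit = demand + MEB = 245.39 - 0.57x.
Set SMB = MC: 245.39 - 0.57x = 3.64 + 1.43x → x* = 120.8750.
Consumer price on the demand curve at x*: 233.95 − 0.95×120.8750 = 119.1188.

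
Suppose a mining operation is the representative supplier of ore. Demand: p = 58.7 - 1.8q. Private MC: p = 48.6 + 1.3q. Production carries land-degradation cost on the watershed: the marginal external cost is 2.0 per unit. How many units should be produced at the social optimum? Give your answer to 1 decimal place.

Social marginal cost = private MC + MEC = 50.6 + 1.3q.
Set SMC = demand: 50.6 + 1.3q = 58.7 - 1.8q → q* = 2.6129.

q* = 2.6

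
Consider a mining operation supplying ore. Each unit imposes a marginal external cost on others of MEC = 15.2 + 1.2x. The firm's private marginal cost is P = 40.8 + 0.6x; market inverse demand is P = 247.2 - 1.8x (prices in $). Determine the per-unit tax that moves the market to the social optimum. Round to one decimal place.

tax = $78.9 per unit

Social marginal cost = private MC + MEC = 56.0 + 1.8x.
Set SMC = demand: 56.0 + 1.8x = 247.2 - 1.8x → x* = 53.1111.
The Pigouvian tax equals MEC at x*: 15.2 + 1.2×53.1111 = 78.9333.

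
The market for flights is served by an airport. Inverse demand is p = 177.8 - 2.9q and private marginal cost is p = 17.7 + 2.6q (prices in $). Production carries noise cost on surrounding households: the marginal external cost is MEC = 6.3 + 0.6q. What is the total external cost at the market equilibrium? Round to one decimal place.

Market equilibrium (private): 17.7 + 2.6q = 177.8 - 2.9q → q_m = 29.1091.
Total external cost = ∫₀^{q_m} (6.3 + 0.6q) dq = 6.3×29.1091 + ½×0.6×29.1091² = 437.5892.

$437.6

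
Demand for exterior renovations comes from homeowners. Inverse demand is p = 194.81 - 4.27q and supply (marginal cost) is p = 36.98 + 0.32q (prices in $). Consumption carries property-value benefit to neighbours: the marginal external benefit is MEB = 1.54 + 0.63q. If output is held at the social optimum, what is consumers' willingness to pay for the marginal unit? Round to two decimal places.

P = $22.96

Social marginal benefit = demand + MEB = 196.35 - 3.64q.
Set SMB = MC: 196.35 - 3.64q = 36.98 + 0.32q → q* = 40.2449.
Consumer price on the demand curve at q*: 194.81 − 4.27×40.2449 = 22.9643.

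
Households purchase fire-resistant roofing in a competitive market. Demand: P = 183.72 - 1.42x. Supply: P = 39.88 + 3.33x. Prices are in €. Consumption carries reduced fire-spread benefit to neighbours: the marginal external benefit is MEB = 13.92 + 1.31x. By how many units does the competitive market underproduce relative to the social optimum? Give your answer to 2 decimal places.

Market equilibrium (private): 39.88 + 3.33x = 183.72 - 1.42x → x_m = 30.2821.
Social marginal benefit = demand + MEB = 197.64 - 0.11x.
Set SMB = MC: 197.64 - 0.11x = 39.88 + 3.33x → x* = 45.8605.
Gap = |30.2821 − 45.8605| = 15.5784.

15.58 units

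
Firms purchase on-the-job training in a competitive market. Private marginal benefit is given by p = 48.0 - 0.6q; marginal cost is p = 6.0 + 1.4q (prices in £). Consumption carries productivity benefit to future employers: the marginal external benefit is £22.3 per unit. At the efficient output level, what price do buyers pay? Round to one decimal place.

Social marginal benefit = demand + MEB = 70.3 - 0.6q.
Set SMB = MC: 70.3 - 0.6q = 6.0 + 1.4q → q* = 32.1500.
Consumer price on the demand curve at q*: 48.0 − 0.6×32.1500 = 28.7100.

P = £28.7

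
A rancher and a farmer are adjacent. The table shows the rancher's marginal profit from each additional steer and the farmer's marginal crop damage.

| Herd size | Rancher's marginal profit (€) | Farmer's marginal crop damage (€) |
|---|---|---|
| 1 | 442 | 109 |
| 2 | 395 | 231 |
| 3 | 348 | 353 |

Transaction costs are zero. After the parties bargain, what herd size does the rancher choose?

Bargaining reaches the level where marginal profit last exceeds marginal crop damage.
That holds through level 2 (395 ≥ 231) but not at 3 (348 < 353).

2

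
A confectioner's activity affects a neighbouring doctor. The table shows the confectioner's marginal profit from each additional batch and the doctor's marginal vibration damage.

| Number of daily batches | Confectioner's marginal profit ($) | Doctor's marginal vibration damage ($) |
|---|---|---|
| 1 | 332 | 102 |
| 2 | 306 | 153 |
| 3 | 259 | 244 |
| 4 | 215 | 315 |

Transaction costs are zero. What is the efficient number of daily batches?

3

Bargaining reaches the level where marginal profit last exceeds marginal vibration damage.
That holds through level 3 (259 ≥ 244) but not at 4 (215 < 315).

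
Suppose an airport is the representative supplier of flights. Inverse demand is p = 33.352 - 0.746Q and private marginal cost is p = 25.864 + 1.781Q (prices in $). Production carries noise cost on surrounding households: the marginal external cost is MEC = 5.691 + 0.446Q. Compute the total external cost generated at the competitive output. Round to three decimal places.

Market equilibrium (private): 25.864 + 1.781Q = 33.352 - 0.746Q → Q_m = 2.9632.
Total external cost = ∫₀^{Q_m} (5.691 + 0.446Q) dQ = 5.691×2.9632 + ½×0.446×2.9632² = 18.8216.

$18.822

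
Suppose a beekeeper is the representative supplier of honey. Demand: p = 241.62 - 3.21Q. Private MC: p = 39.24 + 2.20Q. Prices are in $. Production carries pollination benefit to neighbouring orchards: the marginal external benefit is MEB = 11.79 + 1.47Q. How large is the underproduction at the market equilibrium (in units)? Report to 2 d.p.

16.95 units

Market equilibrium (private): 39.24 + 2.20Q = 241.62 - 3.21Q → Q_m = 37.4085.
Social marginal cost = private MC − MEB = 27.45 + 0.73Q.
Set SMC = demand: 27.45 + 0.73Q = 241.62 - 3.21Q → Q* = 54.3579.
Gap = |37.4085 − 54.3579| = 16.9494.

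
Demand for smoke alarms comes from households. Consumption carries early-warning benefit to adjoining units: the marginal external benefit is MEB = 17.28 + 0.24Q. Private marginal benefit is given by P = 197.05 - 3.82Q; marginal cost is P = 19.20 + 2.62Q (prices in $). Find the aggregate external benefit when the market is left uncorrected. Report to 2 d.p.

$568.73

Market equilibrium (private): 19.20 + 2.62Q = 197.05 - 3.82Q → Q_m = 27.6165.
Total external benefit = ∫₀^{Q_m} (17.28 + 0.24Q) dQ = 17.28×27.6165 + ½×0.24×27.6165² = 568.7336.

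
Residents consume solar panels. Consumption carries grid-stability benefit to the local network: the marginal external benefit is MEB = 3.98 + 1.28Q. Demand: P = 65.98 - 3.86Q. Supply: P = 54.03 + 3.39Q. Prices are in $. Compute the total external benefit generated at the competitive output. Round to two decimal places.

Market equilibrium (private): 54.03 + 3.39Q = 65.98 - 3.86Q → Q_m = 1.6483.
Total external benefit = ∫₀^{Q_m} (3.98 + 1.28Q) dQ = 3.98×1.6483 + ½×1.28×1.6483² = 8.2990.

$8.30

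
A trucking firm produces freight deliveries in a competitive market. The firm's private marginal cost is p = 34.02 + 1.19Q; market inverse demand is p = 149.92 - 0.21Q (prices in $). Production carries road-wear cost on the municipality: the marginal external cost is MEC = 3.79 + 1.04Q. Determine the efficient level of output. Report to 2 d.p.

Q* = 45.95

Social marginal cost = private MC + MEC = 37.81 + 2.23Q.
Set SMC = demand: 37.81 + 2.23Q = 149.92 - 0.21Q → Q* = 45.9467.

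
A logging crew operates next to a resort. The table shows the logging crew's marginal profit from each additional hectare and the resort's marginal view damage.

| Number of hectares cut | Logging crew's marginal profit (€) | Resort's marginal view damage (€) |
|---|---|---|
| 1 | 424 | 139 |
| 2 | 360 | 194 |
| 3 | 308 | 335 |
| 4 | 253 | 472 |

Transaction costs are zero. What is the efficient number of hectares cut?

Bargaining reaches the level where marginal profit last exceeds marginal view damage.
That holds through level 2 (360 ≥ 194) but not at 3 (308 < 335).

2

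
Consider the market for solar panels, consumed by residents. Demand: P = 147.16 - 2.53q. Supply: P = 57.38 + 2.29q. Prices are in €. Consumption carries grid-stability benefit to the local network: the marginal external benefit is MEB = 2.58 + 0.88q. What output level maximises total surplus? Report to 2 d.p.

Social marginal benefit = demand + MEB = 149.74 - 1.65q.
Set SMB = MC: 149.74 - 1.65q = 57.38 + 2.29q → q* = 23.4416.

q* = 23.44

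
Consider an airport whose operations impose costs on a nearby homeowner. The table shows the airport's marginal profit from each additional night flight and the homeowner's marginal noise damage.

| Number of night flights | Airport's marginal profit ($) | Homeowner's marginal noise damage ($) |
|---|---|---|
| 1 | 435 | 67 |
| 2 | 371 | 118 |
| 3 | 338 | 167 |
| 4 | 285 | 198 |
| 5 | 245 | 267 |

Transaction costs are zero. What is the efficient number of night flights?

4

Bargaining reaches the level where marginal profit last exceeds marginal noise damage.
That holds through level 4 (285 ≥ 198) but not at 5 (245 < 267).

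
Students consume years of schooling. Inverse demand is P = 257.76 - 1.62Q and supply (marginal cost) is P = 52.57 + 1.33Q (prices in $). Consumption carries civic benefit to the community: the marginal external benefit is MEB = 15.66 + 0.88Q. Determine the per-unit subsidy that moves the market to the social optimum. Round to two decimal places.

subsidy = $109.55 per unit

Social marginal benefit = demand + MEB = 273.42 - 0.74Q.
Set SMB = MC: 273.42 - 0.74Q = 52.57 + 1.33Q → Q* = 106.6908.
The Pigouvian subsidy equals MEB at Q*: 15.66 + 0.88×106.6908 = 109.5479.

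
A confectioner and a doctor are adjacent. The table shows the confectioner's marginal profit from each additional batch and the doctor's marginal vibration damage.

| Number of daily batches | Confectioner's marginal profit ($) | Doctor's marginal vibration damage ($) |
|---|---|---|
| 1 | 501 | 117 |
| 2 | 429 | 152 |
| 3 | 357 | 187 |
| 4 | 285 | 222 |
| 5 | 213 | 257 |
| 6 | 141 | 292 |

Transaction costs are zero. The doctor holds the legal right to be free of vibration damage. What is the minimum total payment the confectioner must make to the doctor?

$678

Efficient level: marginal profit ≥ marginal vibration damage through level 4, so k* = 4.
With the doctor holding the right, the confectioner must at least compensate total damage at k*: 117 + 152 + 187 + 222 = 678.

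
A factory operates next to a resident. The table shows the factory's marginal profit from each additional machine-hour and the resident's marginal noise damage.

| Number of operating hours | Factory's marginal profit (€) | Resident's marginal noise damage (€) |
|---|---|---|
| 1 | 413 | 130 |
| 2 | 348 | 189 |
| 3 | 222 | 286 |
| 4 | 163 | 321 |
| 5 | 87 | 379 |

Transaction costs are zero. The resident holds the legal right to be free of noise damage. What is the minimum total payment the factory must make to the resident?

Efficient level: marginal profit ≥ marginal noise damage through level 2, so k* = 2.
With the resident holding the right, the factory must at least compensate total damage at k*: 130 + 189 = 319.

€319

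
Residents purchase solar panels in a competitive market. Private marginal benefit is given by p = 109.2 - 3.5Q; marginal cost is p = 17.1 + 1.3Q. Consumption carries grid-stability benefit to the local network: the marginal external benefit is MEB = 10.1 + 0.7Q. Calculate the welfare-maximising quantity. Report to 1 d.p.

Q* = 24.9

Social marginal benefit = demand + MEB = 119.3 - 2.8Q.
Set SMB = MC: 119.3 - 2.8Q = 17.1 + 1.3Q → Q* = 24.9268.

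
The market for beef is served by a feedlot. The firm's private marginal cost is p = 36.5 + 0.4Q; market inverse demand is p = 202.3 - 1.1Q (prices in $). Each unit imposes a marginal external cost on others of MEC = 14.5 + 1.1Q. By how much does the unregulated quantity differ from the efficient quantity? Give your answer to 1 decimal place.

52.3 units

Market equilibrium (private): 36.5 + 0.4Q = 202.3 - 1.1Q → Q_m = 110.5333.
Social marginal cost = private MC + MEC = 51.0 + 1.5Q.
Set SMC = demand: 51.0 + 1.5Q = 202.3 - 1.1Q → Q* = 58.1923.
Gap = |110.5333 − 58.1923| = 52.3410.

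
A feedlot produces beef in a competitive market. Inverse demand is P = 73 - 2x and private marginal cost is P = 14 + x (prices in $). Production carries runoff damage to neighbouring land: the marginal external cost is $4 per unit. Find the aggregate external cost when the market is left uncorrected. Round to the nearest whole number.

Market equilibrium (private): 14 + x = 73 - 2x → x_m = 19.6667.
Total external cost = MEC × x_m = 4 × 19.6667 = 78.6668.

$79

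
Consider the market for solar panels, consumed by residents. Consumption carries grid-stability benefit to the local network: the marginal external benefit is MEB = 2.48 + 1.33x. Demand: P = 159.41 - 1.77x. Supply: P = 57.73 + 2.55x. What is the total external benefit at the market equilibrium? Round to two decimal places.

Market equilibrium (private): 57.73 + 2.55x = 159.41 - 1.77x → x_m = 23.5370.
Total external benefit = ∫₀^{x_m} (2.48 + 1.33x) dx = 2.48×23.5370 + ½×1.33×23.5370² = 426.7754.

426.78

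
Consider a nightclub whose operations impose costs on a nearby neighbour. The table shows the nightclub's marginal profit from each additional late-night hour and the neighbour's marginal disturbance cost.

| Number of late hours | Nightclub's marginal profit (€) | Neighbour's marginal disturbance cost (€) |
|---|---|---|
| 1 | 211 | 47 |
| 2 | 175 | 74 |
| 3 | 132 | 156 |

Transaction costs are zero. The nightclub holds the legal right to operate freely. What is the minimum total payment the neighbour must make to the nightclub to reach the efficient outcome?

€132

Left alone the nightclub would choose level 3 (marginal profit stays positive).
Efficient level: k* = 2 (marginal profit ≥ marginal disturbance cost through 2).
The neighbour must at least cover the nightclub's forgone profit from cutting 3→2: 132 = 132.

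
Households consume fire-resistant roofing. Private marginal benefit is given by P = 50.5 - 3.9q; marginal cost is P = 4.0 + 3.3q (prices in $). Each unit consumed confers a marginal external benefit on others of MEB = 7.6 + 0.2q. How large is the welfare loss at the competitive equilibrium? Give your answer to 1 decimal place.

Market equilibrium (private): 4.0 + 3.3q = 50.5 - 3.9q → q_m = 6.4583.
Social marginal benefit = demand + MEB = 58.1 - 3.7q.
Set SMB = MC: 58.1 - 3.7q = 4.0 + 3.3q → q* = 7.7286.
Height of the DWL triangle at q_m is SMB(q_m) − MC(q_m) = MEB(q_m) = 8.8917.
DWL = ½ × 1.2703 × 8.8917 = 5.6476.

DWL = $5.6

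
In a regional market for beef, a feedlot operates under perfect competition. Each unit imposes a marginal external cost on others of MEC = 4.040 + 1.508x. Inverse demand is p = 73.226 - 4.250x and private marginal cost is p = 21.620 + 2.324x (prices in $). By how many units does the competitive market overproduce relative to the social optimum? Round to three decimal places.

Market equilibrium (private): 21.620 + 2.324x = 73.226 - 4.250x → x_m = 7.8500.
Social marginal cost = private MC + MEC = 25.660 + 3.832x.
Set SMC = demand: 25.660 + 3.832x = 73.226 - 4.250x → x* = 5.8854.
Gap = |7.8500 − 5.8854| = 1.9646.

1.965 units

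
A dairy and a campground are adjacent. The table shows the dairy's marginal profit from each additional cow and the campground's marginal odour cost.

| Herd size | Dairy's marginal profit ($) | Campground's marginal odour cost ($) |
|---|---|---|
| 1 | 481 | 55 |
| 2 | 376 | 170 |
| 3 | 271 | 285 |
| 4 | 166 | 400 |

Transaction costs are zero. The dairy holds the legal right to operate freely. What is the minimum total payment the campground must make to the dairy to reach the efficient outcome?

Left alone the dairy would choose level 4 (marginal profit stays positive).
Efficient level: k* = 2 (marginal profit ≥ marginal odour cost through 2).
The campground must at least cover the dairy's forgone profit from cutting 4→2: 271 + 166 = 437.

$437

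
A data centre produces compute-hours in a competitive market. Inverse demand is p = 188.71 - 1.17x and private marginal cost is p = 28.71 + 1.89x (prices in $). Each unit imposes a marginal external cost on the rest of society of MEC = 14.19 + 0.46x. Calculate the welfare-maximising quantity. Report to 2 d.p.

Social marginal cost = private MC + MEC = 42.90 + 2.35x.
Set SMC = demand: 42.90 + 2.35x = 188.71 - 1.17x → x* = 41.4233.

x* = 41.42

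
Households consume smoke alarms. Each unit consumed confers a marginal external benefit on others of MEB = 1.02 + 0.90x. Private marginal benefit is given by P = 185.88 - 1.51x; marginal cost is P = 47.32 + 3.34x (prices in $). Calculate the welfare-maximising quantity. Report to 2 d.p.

x* = 35.34

Social marginal benefit = demand + MEB = 186.90 - 0.61x.
Set SMB = MC: 186.90 - 0.61x = 47.32 + 3.34x → x* = 35.3367.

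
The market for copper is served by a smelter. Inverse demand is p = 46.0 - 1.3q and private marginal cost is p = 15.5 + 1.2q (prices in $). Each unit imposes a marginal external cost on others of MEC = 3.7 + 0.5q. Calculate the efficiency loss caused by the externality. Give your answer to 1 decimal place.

DWL = $16.0

Market equilibrium (private): 15.5 + 1.2q = 46.0 - 1.3q → q_m = 12.2000.
Social marginal cost = private MC + MEC = 19.2 + 1.7q.
Set SMC = demand: 19.2 + 1.7q = 46.0 - 1.3q → q* = 8.9333.
Between q* and q_m the wedge SMC − demand runs linearly from 0 to MEC(q_m), so the loss is a triangle.
DWL = ½ × 3.2667 × 9.8000 = 16.0068.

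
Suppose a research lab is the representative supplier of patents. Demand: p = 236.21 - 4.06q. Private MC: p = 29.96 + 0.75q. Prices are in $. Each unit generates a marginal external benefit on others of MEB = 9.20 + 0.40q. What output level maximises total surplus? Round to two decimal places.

Social marginal cost = private MC − MEB = 20.76 + 0.35q.
Set SMC = demand: 20.76 + 0.35q = 236.21 - 4.06q → q* = 48.8549.

q* = 48.85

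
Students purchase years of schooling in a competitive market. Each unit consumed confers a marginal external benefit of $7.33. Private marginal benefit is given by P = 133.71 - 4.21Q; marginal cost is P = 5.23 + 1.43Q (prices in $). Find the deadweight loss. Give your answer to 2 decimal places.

Market equilibrium (private): 5.23 + 1.43Q = 133.71 - 4.21Q → Q_m = 22.7801.
Social marginal benefit = demand + MEB = 141.04 - 4.21Q.
Set SMB = MC: 141.04 - 4.21Q = 5.23 + 1.43Q → Q* = 24.0798.
Height of the DWL triangle at Q_m is SMB(Q_m) − MC(Q_m) = MEB(Q_m) = 7.3300.
DWL = ½ × 1.2997 × 7.3300 = 4.7634.

DWL = $4.76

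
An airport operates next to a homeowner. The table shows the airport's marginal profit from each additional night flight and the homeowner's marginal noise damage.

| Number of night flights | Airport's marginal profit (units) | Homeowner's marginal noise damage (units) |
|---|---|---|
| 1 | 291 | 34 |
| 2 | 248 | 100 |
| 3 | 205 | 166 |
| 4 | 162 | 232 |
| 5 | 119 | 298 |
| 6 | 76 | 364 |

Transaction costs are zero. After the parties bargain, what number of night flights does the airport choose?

Bargaining reaches the level where marginal profit last exceeds marginal noise damage.
That holds through level 3 (205 ≥ 166) but not at 4 (162 < 232).

3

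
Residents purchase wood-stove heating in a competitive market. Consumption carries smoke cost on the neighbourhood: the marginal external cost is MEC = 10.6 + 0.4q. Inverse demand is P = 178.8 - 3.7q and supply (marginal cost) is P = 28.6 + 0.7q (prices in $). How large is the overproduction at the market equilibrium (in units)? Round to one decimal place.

5.1 units

Market equilibrium (private): 28.6 + 0.7q = 178.8 - 3.7q → q_m = 34.1364.
Social marginal benefit = demand − MEC = 168.2 - 4.1q.
Set SMB = MC: 168.2 - 4.1q = 28.6 + 0.7q → q* = 29.0833.
Gap = |34.1364 − 29.0833| = 5.0531.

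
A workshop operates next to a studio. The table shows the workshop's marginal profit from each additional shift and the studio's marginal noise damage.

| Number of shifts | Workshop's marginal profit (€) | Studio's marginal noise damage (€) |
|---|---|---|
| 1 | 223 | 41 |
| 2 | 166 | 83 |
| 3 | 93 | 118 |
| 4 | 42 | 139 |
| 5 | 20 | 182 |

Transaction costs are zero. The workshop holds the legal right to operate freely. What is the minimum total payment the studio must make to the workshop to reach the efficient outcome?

Left alone the workshop would choose level 5 (marginal profit stays positive).
Efficient level: k* = 2 (marginal profit ≥ marginal noise damage through 2).
The studio must at least cover the workshop's forgone profit from cutting 5→2: 93 + 42 + 20 = 155.

€155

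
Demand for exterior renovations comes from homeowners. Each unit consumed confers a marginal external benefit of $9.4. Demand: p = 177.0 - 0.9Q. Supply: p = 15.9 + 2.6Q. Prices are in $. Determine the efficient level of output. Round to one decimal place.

Q* = 48.7

Social marginal benefit = demand + MEB = 186.4 - 0.9Q.
Set SMB = MC: 186.4 - 0.9Q = 15.9 + 2.6Q → Q* = 48.7143.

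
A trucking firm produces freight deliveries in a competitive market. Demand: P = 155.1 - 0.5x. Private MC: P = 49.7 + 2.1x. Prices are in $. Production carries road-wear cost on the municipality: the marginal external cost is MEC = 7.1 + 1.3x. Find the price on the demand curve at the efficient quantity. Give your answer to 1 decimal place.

Social marginal cost = private MC + MEC = 56.8 + 3.4x.
Set SMC = demand: 56.8 + 3.4x = 155.1 - 0.5x → x* = 25.2051.
Consumer price on the demand curve at x*: 155.1 − 0.5×25.2051 = 142.4975.

P = $142.5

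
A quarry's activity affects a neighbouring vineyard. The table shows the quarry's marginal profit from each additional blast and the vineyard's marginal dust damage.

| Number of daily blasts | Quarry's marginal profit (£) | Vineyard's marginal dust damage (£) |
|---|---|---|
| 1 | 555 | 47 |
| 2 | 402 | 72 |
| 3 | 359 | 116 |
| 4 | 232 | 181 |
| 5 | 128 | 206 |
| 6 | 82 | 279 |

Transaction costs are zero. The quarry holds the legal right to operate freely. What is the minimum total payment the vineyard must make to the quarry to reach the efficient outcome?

Left alone the quarry would choose level 6 (marginal profit stays positive).
Efficient level: k* = 4 (marginal profit ≥ marginal dust damage through 4).
The vineyard must at least cover the quarry's forgone profit from cutting 6→4: 128 + 82 = 210.

£210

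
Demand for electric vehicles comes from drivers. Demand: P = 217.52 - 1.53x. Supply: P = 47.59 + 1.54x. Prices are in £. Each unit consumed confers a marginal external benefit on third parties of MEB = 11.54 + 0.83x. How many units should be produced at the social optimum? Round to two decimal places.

Social marginal benefit = demand + MEB = 229.06 - 0.70x.
Set SMB = MC: 229.06 - 0.70x = 47.59 + 1.54x → x* = 81.0134.

x* = 81.01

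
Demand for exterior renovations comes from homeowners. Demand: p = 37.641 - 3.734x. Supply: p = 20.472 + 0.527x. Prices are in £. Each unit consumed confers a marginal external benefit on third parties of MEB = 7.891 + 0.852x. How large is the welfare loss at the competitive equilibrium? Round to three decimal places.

DWL = £18.808

Market equilibrium (private): 20.472 + 0.527x = 37.641 - 3.734x → x_m = 4.0293.
Social marginal benefit = demand + MEB = 45.532 - 2.882x.
Set SMB = MC: 45.532 - 2.882x = 20.472 + 0.527x → x* = 7.3511.
The welfare-loss triangle has base |x_m − x*| and height MEB(x_m) (the vertical gap between SMB and MC is zero at x* and MEB at x_m).
DWL = ½ × 3.3218 × 11.3240 = 18.8080.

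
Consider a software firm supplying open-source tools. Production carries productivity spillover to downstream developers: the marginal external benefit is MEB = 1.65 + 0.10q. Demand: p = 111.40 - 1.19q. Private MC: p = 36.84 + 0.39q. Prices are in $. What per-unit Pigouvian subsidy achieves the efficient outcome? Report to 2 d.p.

Social marginal cost = private MC − MEB = 35.19 + 0.29q.
Set SMC = demand: 35.19 + 0.29q = 111.40 - 1.19q → q* = 51.4932.
The Pigouvian subsidy equals MEB at q*: 1.65 + 0.10×51.4932 = 6.7993.

subsidy = $6.80 per unit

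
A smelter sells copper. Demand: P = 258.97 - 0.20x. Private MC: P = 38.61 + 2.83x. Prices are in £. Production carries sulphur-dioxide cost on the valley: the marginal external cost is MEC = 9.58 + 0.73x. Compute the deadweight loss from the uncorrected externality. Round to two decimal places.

DWL = £522.28

Market equilibrium (private): 38.61 + 2.83x = 258.97 - 0.20x → x_m = 72.7261.
Social marginal cost = private MC + MEC = 48.19 + 3.56x.
Set SMC = demand: 48.19 + 3.56x = 258.97 - 0.20x → x* = 56.0585.
Height of the DWL triangle at x_m is SMC(x_m) − demand(x_m) = MEC(x_m) = 62.6700.
DWL = ½ × 16.6676 × 62.6700 = 522.2792.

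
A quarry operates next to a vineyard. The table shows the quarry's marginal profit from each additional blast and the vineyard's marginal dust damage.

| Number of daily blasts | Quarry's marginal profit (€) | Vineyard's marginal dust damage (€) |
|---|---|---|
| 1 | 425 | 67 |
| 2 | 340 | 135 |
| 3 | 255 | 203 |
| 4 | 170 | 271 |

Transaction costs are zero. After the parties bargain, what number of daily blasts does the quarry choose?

Bargaining reaches the level where marginal profit last exceeds marginal dust damage.
That holds through level 3 (255 ≥ 203) but not at 4 (170 < 271).

3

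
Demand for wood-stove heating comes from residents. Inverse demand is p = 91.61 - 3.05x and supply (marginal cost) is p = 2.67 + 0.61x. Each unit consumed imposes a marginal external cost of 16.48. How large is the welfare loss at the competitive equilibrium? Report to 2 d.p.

Market equilibrium (private): 2.67 + 0.61x = 91.61 - 3.05x → x_m = 24.3005.
Social marginal benefit = demand − MEC = 75.13 - 3.05x.
Set SMB = MC: 75.13 - 3.05x = 2.67 + 0.61x → x* = 19.7978.
Between x* and x_m the wedge MC − SMB runs linearly from 0 to MEC(x_m), so the loss is a triangle.
DWL = ½ × 4.5027 × 16.4800 = 37.1022.

DWL = 37.10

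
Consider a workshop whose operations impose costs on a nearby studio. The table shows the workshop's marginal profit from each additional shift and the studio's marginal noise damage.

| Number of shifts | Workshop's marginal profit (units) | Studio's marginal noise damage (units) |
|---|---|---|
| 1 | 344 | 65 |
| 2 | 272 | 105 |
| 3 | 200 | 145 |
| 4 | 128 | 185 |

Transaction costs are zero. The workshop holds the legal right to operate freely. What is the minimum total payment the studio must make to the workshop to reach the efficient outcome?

128

Left alone the workshop would choose level 4 (marginal profit stays positive).
Efficient level: k* = 3 (marginal profit ≥ marginal noise damage through 3).
The studio must at least cover the workshop's forgone profit from cutting 4→3: 128 = 128.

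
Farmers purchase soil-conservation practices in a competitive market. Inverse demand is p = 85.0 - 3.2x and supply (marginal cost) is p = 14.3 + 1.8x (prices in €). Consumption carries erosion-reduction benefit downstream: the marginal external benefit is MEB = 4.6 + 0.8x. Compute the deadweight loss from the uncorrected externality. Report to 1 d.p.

Market equilibrium (private): 14.3 + 1.8x = 85.0 - 3.2x → x_m = 14.1400.
Social marginal benefit = demand + MEB = 89.6 - 2.4x.
Set SMB = MC: 89.6 - 2.4x = 14.3 + 1.8x → x* = 17.9286.
The welfare-loss triangle has base |x_m − x*| and height MEB(x_m) (the vertical gap between SMB and MC is zero at x* and MEB at x_m).
DWL = ½ × 3.7886 × 15.9120 = 30.1421.

DWL = €30.1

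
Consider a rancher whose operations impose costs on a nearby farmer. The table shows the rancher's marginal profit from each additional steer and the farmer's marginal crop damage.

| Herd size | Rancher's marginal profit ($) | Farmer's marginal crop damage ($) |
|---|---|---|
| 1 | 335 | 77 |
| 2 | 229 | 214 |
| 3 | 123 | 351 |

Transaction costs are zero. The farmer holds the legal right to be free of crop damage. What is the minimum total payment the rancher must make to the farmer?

Efficient level: marginal profit ≥ marginal crop damage through level 2, so k* = 2.
With the farmer holding the right, the rancher must at least compensate total damage at k*: 77 + 214 = 291.

$291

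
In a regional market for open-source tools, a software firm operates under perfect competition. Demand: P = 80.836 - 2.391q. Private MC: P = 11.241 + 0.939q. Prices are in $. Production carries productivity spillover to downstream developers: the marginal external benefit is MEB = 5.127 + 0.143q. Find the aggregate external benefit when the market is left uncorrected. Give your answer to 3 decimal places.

$138.381

Market equilibrium (private): 11.241 + 0.939q = 80.836 - 2.391q → q_m = 20.8994.
Total external benefit = ∫₀^{q_m} (5.127 + 0.143q) dq = 5.127×20.8994 + ½×0.143×20.8994² = 138.3813.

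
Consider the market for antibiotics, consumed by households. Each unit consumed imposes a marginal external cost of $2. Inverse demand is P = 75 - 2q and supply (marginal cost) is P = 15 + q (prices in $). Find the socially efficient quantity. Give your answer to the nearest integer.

Social marginal benefit = demand − MEC = 73 - 2q.
Set SMB = MC: 73 - 2q = 15 + q → q* = 19.3333.

q* = 19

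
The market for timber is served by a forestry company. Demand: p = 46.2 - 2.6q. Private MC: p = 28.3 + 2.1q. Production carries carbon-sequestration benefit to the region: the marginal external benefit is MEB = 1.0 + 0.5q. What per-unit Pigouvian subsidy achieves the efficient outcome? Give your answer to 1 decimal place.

subsidy = 3.3 per unit

Social marginal cost = private MC − MEB = 27.3 + 1.6q.
Set SMC = demand: 27.3 + 1.6q = 46.2 - 2.6q → q* = 4.5000.
The Pigouvian subsidy equals MEB at q*: 1.0 + 0.5×4.5000 = 3.2500.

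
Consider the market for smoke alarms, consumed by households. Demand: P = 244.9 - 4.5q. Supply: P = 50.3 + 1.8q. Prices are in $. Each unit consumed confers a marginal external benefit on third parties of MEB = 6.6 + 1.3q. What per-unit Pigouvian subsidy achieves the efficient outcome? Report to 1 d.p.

subsidy = $58.9 per unit

Social marginal benefit = demand + MEB = 251.5 - 3.2q.
Set SMB = MC: 251.5 - 3.2q = 50.3 + 1.8q → q* = 40.2400.
The Pigouvian subsidy equals MEB at q*: 6.6 + 1.3×40.2400 = 58.9120.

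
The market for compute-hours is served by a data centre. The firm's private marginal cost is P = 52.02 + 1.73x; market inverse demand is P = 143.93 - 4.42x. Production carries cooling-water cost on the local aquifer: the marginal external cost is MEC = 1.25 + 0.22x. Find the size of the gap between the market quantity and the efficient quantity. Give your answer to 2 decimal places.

0.71 units

Market equilibrium (private): 52.02 + 1.73x = 143.93 - 4.42x → x_m = 14.9447.
Social marginal cost = private MC + MEC = 53.27 + 1.95x.
Set SMC = demand: 53.27 + 1.95x = 143.93 - 4.42x → x* = 14.2323.
Gap = |14.9447 − 14.2323| = 0.7124.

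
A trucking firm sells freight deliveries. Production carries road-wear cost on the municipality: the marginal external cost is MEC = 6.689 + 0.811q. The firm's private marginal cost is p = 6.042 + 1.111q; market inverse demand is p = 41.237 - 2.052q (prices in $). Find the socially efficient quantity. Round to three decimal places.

q* = 7.173

Social marginal cost = private MC + MEC = 12.731 + 1.922q.
Set SMC = demand: 12.731 + 1.922q = 41.237 - 2.052q → q* = 7.1731.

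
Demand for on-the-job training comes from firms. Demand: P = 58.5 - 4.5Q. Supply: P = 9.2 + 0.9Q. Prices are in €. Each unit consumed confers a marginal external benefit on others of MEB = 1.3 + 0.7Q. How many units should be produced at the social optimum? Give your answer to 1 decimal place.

Q* = 10.8

Social marginal benefit = demand + MEB = 59.8 - 3.8Q.
Set SMB = MC: 59.8 - 3.8Q = 9.2 + 0.9Q → Q* = 10.7660.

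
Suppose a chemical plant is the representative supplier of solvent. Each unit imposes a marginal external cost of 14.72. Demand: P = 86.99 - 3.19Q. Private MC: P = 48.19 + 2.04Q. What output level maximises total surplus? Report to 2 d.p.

Q* = 4.60

Social marginal cost = private MC + MEC = 62.91 + 2.04Q.
Set SMC = demand: 62.91 + 2.04Q = 86.99 - 3.19Q → Q* = 4.6042.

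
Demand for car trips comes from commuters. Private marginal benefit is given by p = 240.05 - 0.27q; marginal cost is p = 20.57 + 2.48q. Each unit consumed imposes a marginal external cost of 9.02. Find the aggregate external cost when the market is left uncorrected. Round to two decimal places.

Market equilibrium (private): 20.57 + 2.48q = 240.05 - 0.27q → q_m = 79.8109.
Total external cost = MEC × q_m = 9.02 × 79.8109 = 719.8943.

719.89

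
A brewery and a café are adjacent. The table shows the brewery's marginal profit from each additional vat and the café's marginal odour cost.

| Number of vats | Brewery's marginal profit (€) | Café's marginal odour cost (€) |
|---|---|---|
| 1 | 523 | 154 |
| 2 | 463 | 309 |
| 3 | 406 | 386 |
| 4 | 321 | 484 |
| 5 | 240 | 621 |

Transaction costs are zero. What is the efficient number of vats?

3

Bargaining reaches the level where marginal profit last exceeds marginal odour cost.
That holds through level 3 (406 ≥ 386) but not at 4 (321 < 484).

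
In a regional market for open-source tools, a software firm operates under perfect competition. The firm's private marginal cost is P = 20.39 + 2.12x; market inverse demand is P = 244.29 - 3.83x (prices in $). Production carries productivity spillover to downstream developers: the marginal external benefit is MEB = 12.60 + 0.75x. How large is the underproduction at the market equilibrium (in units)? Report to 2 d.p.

Market equilibrium (private): 20.39 + 2.12x = 244.29 - 3.83x → x_m = 37.6303.
Social marginal cost = private MC − MEB = 7.79 + 1.37x.
Set SMC = demand: 7.79 + 1.37x = 244.29 - 3.83x → x* = 45.4808.
Gap = |37.6303 − 45.4808| = 7.8505.

7.85 units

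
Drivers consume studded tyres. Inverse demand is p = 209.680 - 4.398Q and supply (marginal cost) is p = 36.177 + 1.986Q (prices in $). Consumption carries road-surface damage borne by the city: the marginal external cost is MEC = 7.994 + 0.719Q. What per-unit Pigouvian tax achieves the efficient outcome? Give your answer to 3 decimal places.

Social marginal benefit = demand − MEC = 201.686 - 5.117Q.
Set SMB = MC: 201.686 - 5.117Q = 36.177 + 1.986Q → Q* = 23.3013.
The Pigouvian tax equals MEC at Q*: 7.994 + 0.719×23.3013 = 24.7476.

tax = $24.748 per unit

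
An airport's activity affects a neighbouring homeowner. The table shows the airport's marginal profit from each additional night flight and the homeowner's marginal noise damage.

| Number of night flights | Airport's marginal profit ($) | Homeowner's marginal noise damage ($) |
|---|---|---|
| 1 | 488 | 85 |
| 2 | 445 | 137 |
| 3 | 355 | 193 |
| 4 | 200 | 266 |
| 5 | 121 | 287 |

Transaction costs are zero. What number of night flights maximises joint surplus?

Bargaining reaches the level where marginal profit last exceeds marginal noise damage.
That holds through level 3 (355 ≥ 193) but not at 4 (200 < 266).

3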